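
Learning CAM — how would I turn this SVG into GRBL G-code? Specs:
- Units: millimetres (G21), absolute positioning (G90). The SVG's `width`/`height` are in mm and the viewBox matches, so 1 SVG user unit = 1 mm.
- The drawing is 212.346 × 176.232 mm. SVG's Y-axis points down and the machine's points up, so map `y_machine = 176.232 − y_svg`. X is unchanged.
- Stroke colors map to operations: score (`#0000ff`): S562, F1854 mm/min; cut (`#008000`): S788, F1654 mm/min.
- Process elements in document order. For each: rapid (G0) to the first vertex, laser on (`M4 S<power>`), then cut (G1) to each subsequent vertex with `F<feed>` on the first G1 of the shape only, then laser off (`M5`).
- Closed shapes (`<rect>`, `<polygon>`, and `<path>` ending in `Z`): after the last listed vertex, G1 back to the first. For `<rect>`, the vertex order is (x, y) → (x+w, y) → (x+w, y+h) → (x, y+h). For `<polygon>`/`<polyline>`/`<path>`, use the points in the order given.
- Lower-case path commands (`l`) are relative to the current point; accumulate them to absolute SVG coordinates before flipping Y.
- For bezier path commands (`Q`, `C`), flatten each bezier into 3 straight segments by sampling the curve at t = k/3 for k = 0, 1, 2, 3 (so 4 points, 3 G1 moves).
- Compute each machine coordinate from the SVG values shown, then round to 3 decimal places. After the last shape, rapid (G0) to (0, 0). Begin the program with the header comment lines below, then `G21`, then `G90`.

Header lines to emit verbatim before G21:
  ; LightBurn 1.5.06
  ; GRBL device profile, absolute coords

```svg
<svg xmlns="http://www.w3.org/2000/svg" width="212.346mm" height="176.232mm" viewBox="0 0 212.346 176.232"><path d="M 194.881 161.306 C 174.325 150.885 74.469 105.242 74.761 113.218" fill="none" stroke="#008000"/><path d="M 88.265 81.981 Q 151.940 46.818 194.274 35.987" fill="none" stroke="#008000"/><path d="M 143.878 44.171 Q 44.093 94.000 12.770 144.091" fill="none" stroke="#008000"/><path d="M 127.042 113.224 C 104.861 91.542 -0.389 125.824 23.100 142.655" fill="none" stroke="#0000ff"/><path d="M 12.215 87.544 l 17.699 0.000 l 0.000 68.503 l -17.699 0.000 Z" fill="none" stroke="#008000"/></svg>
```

Since the viewBox matches the mm dimensions, user units are millimetres directly. The only transform is the Y-flip y_m = 176.232 − y_svg.

Shape 1 is a cubic bezier drawn with `<path>`. Its stroke #008000 means cut at S788, F1654. After flipping Y the toolpath is (194.881,14.926) → (154.538,33.797) → (101.205,56.407) → (74.761,63.014).

Shape 2 is a quadratic bezier drawn with `<path>`. Its stroke #008000 means cut at S788, F1654. After flipping Y the toolpath is (88.265,94.251) → (128.344,114.989) → (163.680,130.321) → (194.274,140.245).

Shape 3 is a quadratic bezier drawn with `<path>`. Its stroke #008000 means cut at S788, F1654. After flipping Y the toolpath is (143.878,132.061) → (84.962,98.813) → (41.259,65.506) → (12.770,32.141).

Shape 4 is a cubic bezier drawn with `<path>`. Its stroke #0000ff means score at S562, F1854. After flipping Y the toolpath is (127.042,63.008) → (85.016,68.754) → (34.679,53.506) → (23.100,33.577).

Shape 5 is a rectangle drawn with `<path>`. Its stroke #008000 means cut at S788, F1654. After flipping Y the toolpath is (12.215,88.688) → (29.914,88.688) → (29.914,20.185) → (12.215,20.185) → (12.215,88.688), returning to the start.

; LightBurn 1.5.06
; GRBL device profile, absolute coords
G21
G90
G0 X194.881 Y14.926
M4 S788
G1 X154.538 Y33.797 F1654
G1 X101.205 Y56.407
G1 X74.761 Y63.014
M5
G0 X88.265 Y94.251
M4 S788
G1 X128.344 Y114.989 F1654
G1 X163.680 Y130.321
G1 X194.274 Y140.245
M5
G0 X143.878 Y132.061
M4 S788
G1 X84.962 Y98.813 F1654
G1 X41.259 Y65.506
G1 X12.770 Y32.141
M5
G0 X127.042 Y63.008
M4 S562
G1 X85.016 Y68.754 F1854
G1 X34.679 Y53.506
G1 X23.100 Y33.577
M5
G0 X12.215 Y88.688
M4 S788
G1 X29.914 Y88.688 F1654
G1 X29.914 Y20.185
G1 X12.215 Y20.185
G1 X12.215 Y88.688
M5
G0 X0.000 Y0.000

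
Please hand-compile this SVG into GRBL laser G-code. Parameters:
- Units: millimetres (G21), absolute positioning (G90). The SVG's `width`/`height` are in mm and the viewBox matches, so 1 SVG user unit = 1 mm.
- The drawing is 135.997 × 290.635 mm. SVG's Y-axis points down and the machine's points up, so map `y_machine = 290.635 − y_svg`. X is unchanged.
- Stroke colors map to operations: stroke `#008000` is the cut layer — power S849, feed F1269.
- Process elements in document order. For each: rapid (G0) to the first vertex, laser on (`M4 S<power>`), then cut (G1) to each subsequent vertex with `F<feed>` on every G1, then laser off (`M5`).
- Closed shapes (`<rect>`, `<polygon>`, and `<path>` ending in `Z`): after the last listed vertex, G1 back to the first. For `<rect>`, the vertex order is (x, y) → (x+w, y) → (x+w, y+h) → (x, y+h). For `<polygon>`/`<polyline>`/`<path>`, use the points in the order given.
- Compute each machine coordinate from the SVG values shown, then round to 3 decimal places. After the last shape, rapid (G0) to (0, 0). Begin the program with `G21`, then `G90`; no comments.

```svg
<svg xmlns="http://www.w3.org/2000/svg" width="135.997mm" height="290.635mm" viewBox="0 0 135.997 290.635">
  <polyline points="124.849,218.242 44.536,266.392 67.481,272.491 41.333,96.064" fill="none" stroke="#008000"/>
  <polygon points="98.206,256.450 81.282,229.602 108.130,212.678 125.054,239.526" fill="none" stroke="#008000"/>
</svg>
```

G21
G90
G0 X124.849 Y72.393
M4 S849
G1 X44.536 Y24.243 F1269
G1 X67.481 Y18.144 F1269
G1 X41.333 Y194.571 F1269
M5
G0 X98.206 Y34.185
M4 S849
G1 X81.282 Y61.033 F1269
G1 X108.130 Y77.957 F1269
G1 X125.054 Y51.109 F1269
G1 X98.206 Y34.185 F1269
M5
G0 X0.000 Y0.000

Since the viewBox matches the mm dimensions, user units are millimetres directly. The only transform is the Y-flip y_m = 290.635 − y_svg.

Shape 1 is a open polyline drawn with `<polyline>`. Its stroke #008000 means cut at S849, F1269. After flipping Y the toolpath is (124.849,72.393) → (44.536,24.243) → (67.481,18.144) → (41.333,194.571).

Shape 2 is a regular polygon drawn with `<polygon>`. Its stroke #008000 means cut at S849, F1269. After flipping Y the toolpath is (98.206,34.185) → (81.282,61.033) → (108.130,77.957) → (125.054,51.109) → (98.206,34.185), returning to the start.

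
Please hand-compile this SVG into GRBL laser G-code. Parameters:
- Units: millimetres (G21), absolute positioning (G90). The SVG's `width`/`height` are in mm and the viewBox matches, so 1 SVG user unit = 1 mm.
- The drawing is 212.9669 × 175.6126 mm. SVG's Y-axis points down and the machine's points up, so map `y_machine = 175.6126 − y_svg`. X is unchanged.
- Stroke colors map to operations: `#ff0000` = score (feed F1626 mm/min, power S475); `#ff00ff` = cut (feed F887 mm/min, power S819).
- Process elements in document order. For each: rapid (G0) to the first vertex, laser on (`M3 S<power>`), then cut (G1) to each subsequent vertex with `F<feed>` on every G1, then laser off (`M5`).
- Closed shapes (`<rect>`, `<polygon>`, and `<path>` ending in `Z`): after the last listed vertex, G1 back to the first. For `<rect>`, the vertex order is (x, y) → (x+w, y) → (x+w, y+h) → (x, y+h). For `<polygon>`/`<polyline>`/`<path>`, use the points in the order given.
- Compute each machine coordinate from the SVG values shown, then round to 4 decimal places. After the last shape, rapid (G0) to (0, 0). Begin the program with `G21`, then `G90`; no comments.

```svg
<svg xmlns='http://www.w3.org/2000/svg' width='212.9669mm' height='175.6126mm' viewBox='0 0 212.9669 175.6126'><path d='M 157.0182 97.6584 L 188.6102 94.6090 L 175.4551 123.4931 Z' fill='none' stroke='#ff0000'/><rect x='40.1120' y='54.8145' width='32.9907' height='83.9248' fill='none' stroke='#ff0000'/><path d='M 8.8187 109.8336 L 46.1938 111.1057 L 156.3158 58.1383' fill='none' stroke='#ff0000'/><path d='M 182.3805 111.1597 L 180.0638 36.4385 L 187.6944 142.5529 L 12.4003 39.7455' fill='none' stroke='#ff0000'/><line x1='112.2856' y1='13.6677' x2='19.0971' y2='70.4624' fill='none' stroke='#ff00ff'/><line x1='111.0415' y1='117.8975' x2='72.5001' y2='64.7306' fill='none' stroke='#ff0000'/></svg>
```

G21
G90
G0 X157.0182 Y77.9542
M3 S475
G1 X188.6102 Y81.0036 F1626
G1 X175.4551 Y52.1195 F1626
G1 X157.0182 Y77.9542 F1626
M5
G0 X40.1120 Y120.7981
M3 S475
G1 X73.1027 Y120.7981 F1626
G1 X73.1027 Y36.8733 F1626
G1 X40.1120 Y36.8733 F1626
G1 X40.1120 Y120.7981 F1626
M5
G0 X8.8187 Y65.7790
M3 S475
G1 X46.1938 Y64.5069 F1626
G1 X156.3158 Y117.4743 F1626
M5
G0 X182.3805 Y64.4529
M3 S475
G1 X180.0638 Y139.1741 F1626
G1 X187.6944 Y33.0597 F1626
G1 X12.4003 Y135.8671 F1626
M5
G0 X112.2856 Y161.9449
M3 S819
G1 X19.0971 Y105.1502 F887
M5
G0 X111.0415 Y57.7151
M3 S475
G1 X72.5001 Y110.8820 F1626
M5
G0 X0.0000 Y0.0000

viewBox `0 0 212.9669 175.6126` with mm width/height → 1 unit = 1 mm. Flip: y_m = 175.6126 − y_svg.

**Shape 1** — `<path>` regular polygon, stroke `#ff0000` → score (S475, F1626). Machine vertices: (157.0182,77.9542) → (188.6102,81.0036) → (175.4551,52.1195) → (157.0182,77.9542). Closed: final G1 returns to the first vertex.

**Shape 2** — `<rect>` rectangle, stroke `#ff0000` → score (S475, F1626). Machine vertices: (40.1120,120.7981) → (73.1027,120.7981) → (73.1027,36.8733) → (40.1120,36.8733) → (40.1120,120.7981). Closed: final G1 returns to the first vertex.

**Shape 3** — `<path>` open polyline, stroke `#ff0000` → score (S475, F1626). Machine vertices: (8.8187,65.7790) → (46.1938,64.5069) → (156.3158,117.4743). Open path.

**Shape 4** — `<path>` open polyline, stroke `#ff0000` → score (S475, F1626). Machine vertices: (182.3805,64.4529) → (180.0638,139.1741) → (187.6944,33.0597) → (12.4003,135.8671). Open path.

**Shape 5** — `<line>` line segment, stroke `#ff00ff` → cut (S819, F887). Machine vertices: (112.2856,161.9449) → (19.0971,105.1502). Open path.

**Shape 6** — `<line>` line segment, stroke `#ff0000` → score (S475, F1626). Machine vertices: (111.0415,57.7151) → (72.5001,110.8820). Open path.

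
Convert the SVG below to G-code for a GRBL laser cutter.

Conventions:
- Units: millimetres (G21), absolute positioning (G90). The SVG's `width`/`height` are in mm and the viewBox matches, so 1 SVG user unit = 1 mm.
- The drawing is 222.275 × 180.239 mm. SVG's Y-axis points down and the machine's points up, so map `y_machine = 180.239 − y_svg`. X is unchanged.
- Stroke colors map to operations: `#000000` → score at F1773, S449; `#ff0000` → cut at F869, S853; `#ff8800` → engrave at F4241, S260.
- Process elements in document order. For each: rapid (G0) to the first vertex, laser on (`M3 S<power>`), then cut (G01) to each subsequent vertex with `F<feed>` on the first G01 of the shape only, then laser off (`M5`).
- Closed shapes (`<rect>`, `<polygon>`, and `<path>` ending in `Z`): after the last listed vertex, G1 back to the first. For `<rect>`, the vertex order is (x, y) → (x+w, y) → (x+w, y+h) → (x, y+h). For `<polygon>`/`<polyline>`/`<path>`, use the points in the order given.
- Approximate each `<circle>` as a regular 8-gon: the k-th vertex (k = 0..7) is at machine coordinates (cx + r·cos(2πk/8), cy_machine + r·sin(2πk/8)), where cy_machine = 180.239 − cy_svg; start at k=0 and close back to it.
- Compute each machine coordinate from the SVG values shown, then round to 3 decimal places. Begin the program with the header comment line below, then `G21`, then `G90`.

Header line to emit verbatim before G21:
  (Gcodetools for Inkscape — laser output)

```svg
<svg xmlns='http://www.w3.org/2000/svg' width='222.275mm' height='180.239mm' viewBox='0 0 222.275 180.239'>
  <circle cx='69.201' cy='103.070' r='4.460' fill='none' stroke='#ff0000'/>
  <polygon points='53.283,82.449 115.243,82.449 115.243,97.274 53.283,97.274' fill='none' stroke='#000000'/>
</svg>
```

(Gcodetools for Inkscape — laser output)
G21
G90
G0 X73.661 Y77.169
M3 S853
G01 X72.355 Y80.323 F869
G01 X69.201 Y81.629
G01 X66.047 Y80.323
G01 X64.741 Y77.169
G01 X66.047 Y74.015
G01 X69.201 Y72.709
G01 X72.355 Y74.015
G01 X73.661 Y77.169
M5
G0 X53.283 Y97.790
M3 S449
G01 X115.243 Y97.790 F1773
G01 X115.243 Y82.965
G01 X53.283 Y82.965
G01 X53.283 Y97.790
M5

Since the viewBox matches the mm dimensions, user units are millimetres directly. The only transform is the Y-flip y_m = 180.239 − y_svg.

Shape 1 is a circle drawn with `<circle>`. Its stroke #ff0000 means cut at S853, F869. After flipping Y the toolpath is (73.661,77.169) → (72.355,80.323) → (69.201,81.629) → (66.047,80.323) → (64.741,77.169) → (66.047,74.015) → (69.201,72.709) → (72.355,74.015) → (73.661,77.169), returning to the start.

Shape 2 is a rectangle drawn with `<polygon>`. Its stroke #000000 means score at S449, F1773. After flipping Y the toolpath is (53.283,97.790) → (115.243,97.790) → (115.243,82.965) → (53.283,82.965) → (53.283,97.790), returning to the start.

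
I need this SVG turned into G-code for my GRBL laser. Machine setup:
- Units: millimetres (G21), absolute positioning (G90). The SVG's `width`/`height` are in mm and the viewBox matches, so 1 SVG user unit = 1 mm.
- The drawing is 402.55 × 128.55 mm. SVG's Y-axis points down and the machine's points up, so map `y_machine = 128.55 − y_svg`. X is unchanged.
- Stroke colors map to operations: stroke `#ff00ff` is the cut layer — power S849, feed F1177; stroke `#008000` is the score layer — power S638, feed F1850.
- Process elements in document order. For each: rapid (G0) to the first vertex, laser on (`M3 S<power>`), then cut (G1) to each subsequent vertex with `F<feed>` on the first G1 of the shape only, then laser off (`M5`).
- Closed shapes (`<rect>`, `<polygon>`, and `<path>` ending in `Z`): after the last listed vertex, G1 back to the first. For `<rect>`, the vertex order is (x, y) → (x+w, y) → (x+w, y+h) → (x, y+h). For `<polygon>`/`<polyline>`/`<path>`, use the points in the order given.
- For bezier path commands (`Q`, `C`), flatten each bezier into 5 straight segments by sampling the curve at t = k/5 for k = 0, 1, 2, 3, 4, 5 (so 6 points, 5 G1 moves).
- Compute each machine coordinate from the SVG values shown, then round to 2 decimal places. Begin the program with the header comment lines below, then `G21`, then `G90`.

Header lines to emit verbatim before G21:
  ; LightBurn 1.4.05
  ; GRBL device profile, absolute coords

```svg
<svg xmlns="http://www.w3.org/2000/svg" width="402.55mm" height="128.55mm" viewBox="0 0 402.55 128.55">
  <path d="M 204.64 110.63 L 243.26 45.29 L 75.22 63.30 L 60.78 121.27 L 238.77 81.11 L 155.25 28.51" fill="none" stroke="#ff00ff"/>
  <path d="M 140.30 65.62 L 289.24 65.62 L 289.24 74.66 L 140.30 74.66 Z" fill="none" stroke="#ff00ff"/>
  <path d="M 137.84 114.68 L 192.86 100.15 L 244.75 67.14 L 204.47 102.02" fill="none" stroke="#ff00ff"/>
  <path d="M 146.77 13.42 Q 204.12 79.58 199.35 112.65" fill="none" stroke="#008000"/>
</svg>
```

Since the viewBox matches the mm dimensions, user units are millimetres directly. The only transform is the Y-flip y_m = 128.55 − y_svg.

Shape 1 is a open polyline drawn with `<path>`. Its stroke #ff00ff means cut at S849, F1177. After flipping Y the toolpath is (204.64,17.92) → (243.26,83.26) → (75.22,65.25) → (60.78,7.28) → (238.77,47.44) → (155.25,100.04).

Shape 2 is a rectangle drawn with `<path>`. Its stroke #ff00ff means cut at S849, F1177. After flipping Y the toolpath is (140.30,62.93) → (289.24,62.93) → (289.24,53.89) → (140.30,53.89) → (140.30,62.93), returning to the start.

Shape 3 is a open polyline drawn with `<path>`. Its stroke #ff00ff means cut at S849, F1177. After flipping Y the toolpath is (137.84,13.87) → (192.86,28.40) → (244.75,61.41) → (204.47,26.53).

Shape 4 is a quadratic bezier drawn with `<path>`. Its stroke #008000 means score at S638, F1850. After flipping Y the toolpath is (146.77,115.13) → (167.23,89.99) → (182.71,67.50) → (193.23,47.65) → (198.77,30.45) → (199.35,15.90).

; LightBurn 1.4.05
; GRBL device profile, absolute coords
G21
G90
G0 X204.64 Y17.92
M3 S849
G1 X243.26 Y83.26 F1177
G1 X75.22 Y65.25
G1 X60.78 Y7.28
G1 X238.77 Y47.44
G1 X155.25 Y100.04
M5
G0 X140.30 Y62.93
M3 S849
G1 X289.24 Y62.93 F1177
G1 X289.24 Y53.89
G1 X140.30 Y53.89
G1 X140.30 Y62.93
M5
G0 X137.84 Y13.87
M3 S849
G1 X192.86 Y28.40 F1177
G1 X244.75 Y61.41
G1 X204.47 Y26.53
M5
G0 X146.77 Y115.13
M3 S638
G1 X167.23 Y89.99 F1850
G1 X182.71 Y67.50
G1 X193.23 Y47.65
G1 X198.77 Y30.45
G1 X199.35 Y15.90
M5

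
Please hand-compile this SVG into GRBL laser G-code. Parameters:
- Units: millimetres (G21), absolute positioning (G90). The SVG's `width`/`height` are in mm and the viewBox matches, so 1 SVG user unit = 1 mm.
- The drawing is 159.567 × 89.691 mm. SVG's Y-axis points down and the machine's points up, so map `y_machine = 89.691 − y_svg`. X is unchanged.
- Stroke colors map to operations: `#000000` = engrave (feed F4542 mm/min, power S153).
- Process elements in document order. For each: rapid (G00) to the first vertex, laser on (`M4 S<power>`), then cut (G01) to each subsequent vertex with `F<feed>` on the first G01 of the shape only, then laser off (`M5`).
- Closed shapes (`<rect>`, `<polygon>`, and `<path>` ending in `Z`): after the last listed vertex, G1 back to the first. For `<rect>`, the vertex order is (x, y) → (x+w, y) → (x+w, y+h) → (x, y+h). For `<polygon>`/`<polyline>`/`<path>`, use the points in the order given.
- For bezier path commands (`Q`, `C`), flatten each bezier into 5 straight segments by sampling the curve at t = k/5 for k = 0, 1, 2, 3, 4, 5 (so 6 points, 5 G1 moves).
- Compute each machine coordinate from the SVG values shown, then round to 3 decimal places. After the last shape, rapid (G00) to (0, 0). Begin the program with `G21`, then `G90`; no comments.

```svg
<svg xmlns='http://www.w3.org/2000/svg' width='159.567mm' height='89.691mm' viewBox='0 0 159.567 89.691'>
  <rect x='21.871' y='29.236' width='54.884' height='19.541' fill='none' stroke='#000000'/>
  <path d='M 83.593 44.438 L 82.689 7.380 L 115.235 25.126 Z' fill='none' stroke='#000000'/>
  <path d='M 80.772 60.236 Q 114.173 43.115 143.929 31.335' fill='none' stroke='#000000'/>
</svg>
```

G21
G90
G00 X21.871 Y60.455
M4 S153
G01 X76.755 Y60.455 F4542
G01 X76.755 Y40.914
G01 X21.871 Y40.914
G01 X21.871 Y60.455
M5
G00 X83.593 Y45.253
M4 S153
G01 X82.689 Y82.311 F4542
G01 X115.235 Y64.565
G01 X83.593 Y45.253
M5
G00 X80.772 Y29.455
M4 S153
G01 X93.987 Y36.090 F4542
G01 X106.910 Y42.297
G01 X119.541 Y48.077
G01 X131.881 Y53.430
G01 X143.929 Y58.356
M5
G00 X0.000 Y0.000

Since the viewBox matches the mm dimensions, user units are millimetres directly. The only transform is the Y-flip y_m = 89.691 − y_svg.

Shape 1 is a rectangle drawn with `<rect>`. Its stroke #000000 means engrave at S153, F4542. After flipping Y the toolpath is (21.871,60.455) → (76.755,60.455) → (76.755,40.914) → (21.871,40.914) → (21.871,60.455), returning to the start.

Shape 2 is a regular polygon drawn with `<path>`. Its stroke #000000 means engrave at S153, F4542. After flipping Y the toolpath is (83.593,45.253) → (82.689,82.311) → (115.235,64.565) → (83.593,45.253), returning to the start.

Shape 3 is a quadratic bezier drawn with `<path>`. Its stroke #000000 means engrave at S153, F4542. After flipping Y the toolpath is (80.772,29.455) → (93.987,36.090) → (106.910,42.297) → (119.541,48.077) → (131.881,53.430) → (143.929,58.356).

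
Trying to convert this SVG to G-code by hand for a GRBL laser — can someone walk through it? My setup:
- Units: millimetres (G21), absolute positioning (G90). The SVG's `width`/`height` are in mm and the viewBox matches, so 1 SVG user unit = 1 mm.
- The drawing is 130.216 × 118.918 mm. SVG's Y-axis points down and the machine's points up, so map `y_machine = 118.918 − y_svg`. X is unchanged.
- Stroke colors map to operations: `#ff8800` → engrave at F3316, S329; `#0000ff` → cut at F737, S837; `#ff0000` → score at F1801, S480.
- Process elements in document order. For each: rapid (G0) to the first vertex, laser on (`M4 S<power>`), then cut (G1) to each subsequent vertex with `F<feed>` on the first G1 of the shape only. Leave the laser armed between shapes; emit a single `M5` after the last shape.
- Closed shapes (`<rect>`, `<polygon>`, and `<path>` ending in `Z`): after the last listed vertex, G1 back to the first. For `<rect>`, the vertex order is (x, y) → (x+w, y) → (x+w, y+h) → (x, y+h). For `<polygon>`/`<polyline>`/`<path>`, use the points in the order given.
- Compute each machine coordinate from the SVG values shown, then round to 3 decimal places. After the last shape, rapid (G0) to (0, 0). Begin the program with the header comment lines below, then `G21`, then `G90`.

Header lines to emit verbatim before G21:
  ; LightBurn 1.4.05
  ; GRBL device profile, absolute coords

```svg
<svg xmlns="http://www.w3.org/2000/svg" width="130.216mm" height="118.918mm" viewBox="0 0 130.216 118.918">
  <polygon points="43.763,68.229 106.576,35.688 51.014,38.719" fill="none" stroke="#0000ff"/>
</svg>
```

Since the viewBox matches the mm dimensions, user units are millimetres directly. The only transform is the Y-flip y_m = 118.918 − y_svg.

Shape 1 is a closed polygon drawn with `<polygon>`. Its stroke #0000ff means cut at S837, F737. After flipping Y the toolpath is (43.763,50.689) → (106.576,83.230) → (51.014,80.199) → (43.763,50.689), returning to the start.

; LightBurn 1.4.05
; GRBL device profile, absolute coords
G21
G90
G0 X43.763 Y50.689
M4 S837
G1 X106.576 Y83.230 F737
G1 X51.014 Y80.199
G1 X43.763 Y50.689
M5
G0 X0.000 Y0.000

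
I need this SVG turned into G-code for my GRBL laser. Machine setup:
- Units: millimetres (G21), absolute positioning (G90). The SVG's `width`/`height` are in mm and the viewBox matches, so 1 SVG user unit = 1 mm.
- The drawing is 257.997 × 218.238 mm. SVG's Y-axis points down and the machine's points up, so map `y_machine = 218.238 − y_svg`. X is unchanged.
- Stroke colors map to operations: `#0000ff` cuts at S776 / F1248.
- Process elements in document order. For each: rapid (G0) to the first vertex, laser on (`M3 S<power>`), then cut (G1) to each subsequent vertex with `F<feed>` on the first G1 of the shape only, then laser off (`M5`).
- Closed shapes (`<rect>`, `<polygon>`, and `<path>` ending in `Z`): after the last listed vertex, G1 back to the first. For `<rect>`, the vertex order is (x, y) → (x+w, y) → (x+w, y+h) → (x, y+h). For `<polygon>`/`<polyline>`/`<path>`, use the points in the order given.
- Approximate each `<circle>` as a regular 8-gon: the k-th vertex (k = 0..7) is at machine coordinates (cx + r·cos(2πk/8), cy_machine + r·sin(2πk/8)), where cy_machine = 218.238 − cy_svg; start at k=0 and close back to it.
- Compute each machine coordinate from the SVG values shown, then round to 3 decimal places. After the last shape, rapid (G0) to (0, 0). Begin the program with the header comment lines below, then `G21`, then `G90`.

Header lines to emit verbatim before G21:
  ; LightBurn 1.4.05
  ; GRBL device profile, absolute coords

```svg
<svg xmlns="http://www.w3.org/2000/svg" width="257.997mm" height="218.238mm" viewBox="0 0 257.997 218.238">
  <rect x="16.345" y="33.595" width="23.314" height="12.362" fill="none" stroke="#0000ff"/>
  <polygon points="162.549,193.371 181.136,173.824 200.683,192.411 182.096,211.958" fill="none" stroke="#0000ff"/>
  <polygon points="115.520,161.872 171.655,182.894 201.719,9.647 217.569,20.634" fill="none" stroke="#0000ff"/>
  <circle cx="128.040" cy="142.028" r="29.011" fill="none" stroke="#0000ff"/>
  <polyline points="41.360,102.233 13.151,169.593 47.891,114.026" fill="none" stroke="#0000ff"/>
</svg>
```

Since the viewBox matches the mm dimensions, user units are millimetres directly. The only transform is the Y-flip y_m = 218.238 − y_svg.

Shape 1 is a rectangle drawn with `<rect>`. Its stroke #0000ff means cut at S776, F1248. After flipping Y the toolpath is (16.345,184.643) → (39.659,184.643) → (39.659,172.281) → (16.345,172.281) → (16.345,184.643), returning to the start.

Shape 2 is a regular polygon drawn with `<polygon>`. Its stroke #0000ff means cut at S776, F1248. After flipping Y the toolpath is (162.549,24.867) → (181.136,44.414) → (200.683,25.827) → (182.096,6.280) → (162.549,24.867), returning to the start.

Shape 3 is a closed polygon drawn with `<polygon>`. Its stroke #0000ff means cut at S776, F1248. After flipping Y the toolpath is (115.520,56.366) → (171.655,35.344) → (201.719,208.591) → (217.569,197.604) → (115.520,56.366), returning to the start.

Shape 4 is a circle drawn with `<circle>`. Its stroke #0000ff means cut at S776, F1248. After flipping Y the toolpath is (157.051,76.210) → (148.554,96.724) → (128.040,105.221) → (107.526,96.724) → (99.029,76.210) → (107.526,55.696) → (128.040,47.199) → (148.554,55.696) → (157.051,76.210), returning to the start.

Shape 5 is a open polyline drawn with `<polyline>`. Its stroke #0000ff means cut at S776, F1248. After flipping Y the toolpath is (41.360,116.005) → (13.151,48.645) → (47.891,104.212).

; LightBurn 1.4.05
; GRBL device profile, absolute coords
G21
G90
G0 X16.345 Y184.643
M3 S776
G1 X39.659 Y184.643 F1248
G1 X39.659 Y172.281
G1 X16.345 Y172.281
G1 X16.345 Y184.643
M5
G0 X162.549 Y24.867
M3 S776
G1 X181.136 Y44.414 F1248
G1 X200.683 Y25.827
G1 X182.096 Y6.280
G1 X162.549 Y24.867
M5
G0 X115.520 Y56.366
M3 S776
G1 X171.655 Y35.344 F1248
G1 X201.719 Y208.591
G1 X217.569 Y197.604
G1 X115.520 Y56.366
M5
G0 X157.051 Y76.210
M3 S776
G1 X148.554 Y96.724 F1248
G1 X128.040 Y105.221
G1 X107.526 Y96.724
G1 X99.029 Y76.210
G1 X107.526 Y55.696
G1 X128.040 Y47.199
G1 X148.554 Y55.696
G1 X157.051 Y76.210
M5
G0 X41.360 Y116.005
M3 S776
G1 X13.151 Y48.645 F1248
G1 X47.891 Y104.212
M5
G0 X0.000 Y0.000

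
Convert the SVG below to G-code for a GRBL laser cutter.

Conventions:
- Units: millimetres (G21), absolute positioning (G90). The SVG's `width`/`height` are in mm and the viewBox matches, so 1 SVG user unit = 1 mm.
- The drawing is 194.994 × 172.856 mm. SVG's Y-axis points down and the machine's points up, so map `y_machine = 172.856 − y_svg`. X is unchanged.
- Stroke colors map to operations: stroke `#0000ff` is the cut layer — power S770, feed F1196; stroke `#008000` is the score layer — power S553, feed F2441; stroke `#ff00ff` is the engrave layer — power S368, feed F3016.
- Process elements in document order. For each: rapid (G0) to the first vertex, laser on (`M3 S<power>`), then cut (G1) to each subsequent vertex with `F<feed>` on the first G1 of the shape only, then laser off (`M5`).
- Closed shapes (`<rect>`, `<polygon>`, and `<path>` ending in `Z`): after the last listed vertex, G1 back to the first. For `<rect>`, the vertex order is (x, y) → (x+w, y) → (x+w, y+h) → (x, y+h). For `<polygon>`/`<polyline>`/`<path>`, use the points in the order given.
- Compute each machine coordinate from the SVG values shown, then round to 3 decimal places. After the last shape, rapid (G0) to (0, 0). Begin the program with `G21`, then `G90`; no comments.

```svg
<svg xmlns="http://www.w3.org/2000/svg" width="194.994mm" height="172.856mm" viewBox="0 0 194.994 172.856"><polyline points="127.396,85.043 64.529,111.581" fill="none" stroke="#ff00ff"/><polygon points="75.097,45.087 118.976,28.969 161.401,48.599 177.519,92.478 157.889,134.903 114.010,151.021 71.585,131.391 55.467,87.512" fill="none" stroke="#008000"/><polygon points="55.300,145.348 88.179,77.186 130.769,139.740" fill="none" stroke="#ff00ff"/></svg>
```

viewBox `0 0 194.994 172.856` with mm width/height → 1 unit = 1 mm. Flip: y_m = 172.856 − y_svg.

**Shape 1** — `<polyline>` line segment, stroke `#ff00ff` → engrave (S368, F3016). Machine vertices: (127.396,87.813) → (64.529,61.275). Open path.

**Shape 2** — `<polygon>` regular polygon, stroke `#008000` → score (S553, F2441). Machine vertices: (75.097,127.769) → (118.976,143.887) → (161.401,124.257) → (177.519,80.378) → (157.889,37.953) → (114.010,21.835) → (71.585,41.465) → (55.467,85.344) → (75.097,127.769). Closed: final G1 returns to the first vertex.

**Shape 3** — `<polygon>` regular polygon, stroke `#ff00ff` → engrave (S368, F3016). Machine vertices: (55.300,27.508) → (88.179,95.670) → (130.769,33.116) → (55.300,27.508). Closed: final G1 returns to the first vertex.

G21
G90
G0 X127.396 Y87.813
M3 S368
G1 X64.529 Y61.275 F3016
M5
G0 X75.097 Y127.769
M3 S553
G1 X118.976 Y143.887 F2441
G1 X161.401 Y124.257
G1 X177.519 Y80.378
G1 X157.889 Y37.953
G1 X114.010 Y21.835
G1 X71.585 Y41.465
G1 X55.467 Y85.344
G1 X75.097 Y127.769
M5
G0 X55.300 Y27.508
M3 S368
G1 X88.179 Y95.670 F3016
G1 X130.769 Y33.116
G1 X55.300 Y27.508
M5
G0 X0.000 Y0.000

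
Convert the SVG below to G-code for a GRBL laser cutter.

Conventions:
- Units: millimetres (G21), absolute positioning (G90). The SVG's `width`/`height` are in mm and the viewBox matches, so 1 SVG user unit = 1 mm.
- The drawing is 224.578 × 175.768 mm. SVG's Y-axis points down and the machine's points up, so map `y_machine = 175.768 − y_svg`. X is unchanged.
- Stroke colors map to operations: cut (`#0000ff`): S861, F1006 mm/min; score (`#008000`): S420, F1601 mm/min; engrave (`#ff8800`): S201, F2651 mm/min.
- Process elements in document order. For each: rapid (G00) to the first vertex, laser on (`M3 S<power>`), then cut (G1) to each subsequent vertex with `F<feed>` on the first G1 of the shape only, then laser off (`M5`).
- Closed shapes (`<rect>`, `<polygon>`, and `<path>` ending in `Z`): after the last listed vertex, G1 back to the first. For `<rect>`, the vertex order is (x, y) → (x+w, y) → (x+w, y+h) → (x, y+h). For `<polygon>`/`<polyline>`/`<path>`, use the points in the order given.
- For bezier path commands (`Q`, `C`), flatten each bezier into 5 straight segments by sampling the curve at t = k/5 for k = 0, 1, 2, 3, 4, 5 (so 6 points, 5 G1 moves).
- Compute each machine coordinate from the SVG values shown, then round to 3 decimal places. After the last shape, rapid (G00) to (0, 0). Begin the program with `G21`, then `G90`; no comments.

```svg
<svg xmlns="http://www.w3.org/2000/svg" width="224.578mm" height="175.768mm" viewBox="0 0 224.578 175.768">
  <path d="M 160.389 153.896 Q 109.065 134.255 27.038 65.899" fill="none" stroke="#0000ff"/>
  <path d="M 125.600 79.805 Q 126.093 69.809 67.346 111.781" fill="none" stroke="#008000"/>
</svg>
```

G21
G90
G00 X160.389 Y21.872
M3 S861
G1 X138.631 Y31.677 F1006
G1 X114.417 Y45.379
G1 X87.747 Y62.979
G1 X58.621 Y84.475
G1 X27.038 Y109.869
M5
G00 X125.600 Y95.963
M3 S420
G1 X123.428 Y97.883 F1601
G1 X116.516 Y95.645
G1 X104.865 Y89.250
G1 X88.475 Y78.697
G1 X67.346 Y63.987
M5
G00 X0.000 Y0.000

viewBox `0 0 224.578 175.768` with mm width/height → 1 unit = 1 mm. Flip: y_m = 175.768 − y_svg.

**Shape 1** — `<path>` quadratic bezier, stroke `#0000ff` → cut (S861, F1006). Control points (SVG): P0=(160.389,153.896), P1=(109.065,134.255), P2=(27.038,65.899); sampled at t=k/5. Machine vertices: (160.389,21.872) → (138.631,31.677) → (114.417,45.379) → (87.747,62.979) → (58.621,84.475) → (27.038,109.869). Open path.

**Shape 2** — `<path>` quadratic bezier, stroke `#008000` → score (S420, F1601). Control points (SVG): P0=(125.600,79.805), P1=(126.093,69.809), P2=(67.346,111.781); sampled at t=k/5. Machine vertices: (125.600,95.963) → (123.428,97.883) → (116.516,95.645) → (104.865,89.250) → (88.475,78.697) → (67.346,63.987). Open path.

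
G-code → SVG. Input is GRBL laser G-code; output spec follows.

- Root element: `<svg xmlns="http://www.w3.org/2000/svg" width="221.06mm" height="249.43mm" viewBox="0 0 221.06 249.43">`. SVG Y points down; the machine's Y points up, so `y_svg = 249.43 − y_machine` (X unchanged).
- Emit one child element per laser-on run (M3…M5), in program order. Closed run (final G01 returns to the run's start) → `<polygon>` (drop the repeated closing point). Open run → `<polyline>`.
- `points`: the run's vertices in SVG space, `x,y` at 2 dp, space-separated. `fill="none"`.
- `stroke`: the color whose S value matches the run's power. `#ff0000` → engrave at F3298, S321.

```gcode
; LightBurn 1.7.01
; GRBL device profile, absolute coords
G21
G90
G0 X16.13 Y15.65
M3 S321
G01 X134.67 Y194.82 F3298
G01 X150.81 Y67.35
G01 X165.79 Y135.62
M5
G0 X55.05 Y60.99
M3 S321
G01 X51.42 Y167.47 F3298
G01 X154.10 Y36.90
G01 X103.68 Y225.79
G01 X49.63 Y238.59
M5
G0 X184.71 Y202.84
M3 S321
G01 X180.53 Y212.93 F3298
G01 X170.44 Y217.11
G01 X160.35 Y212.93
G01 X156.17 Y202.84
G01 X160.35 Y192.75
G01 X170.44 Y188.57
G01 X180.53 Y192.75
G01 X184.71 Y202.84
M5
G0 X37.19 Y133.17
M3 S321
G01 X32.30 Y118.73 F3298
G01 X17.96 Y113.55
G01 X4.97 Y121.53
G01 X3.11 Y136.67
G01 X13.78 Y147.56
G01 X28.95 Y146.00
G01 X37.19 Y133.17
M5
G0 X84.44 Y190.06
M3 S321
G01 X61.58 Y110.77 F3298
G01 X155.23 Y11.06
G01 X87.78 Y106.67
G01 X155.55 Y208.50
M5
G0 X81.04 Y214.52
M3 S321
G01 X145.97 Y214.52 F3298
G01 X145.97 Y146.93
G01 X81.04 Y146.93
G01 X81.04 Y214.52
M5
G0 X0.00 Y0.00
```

<svg xmlns="http://www.w3.org/2000/svg" width="221.06mm" height="249.43mm" viewBox="0 0 221.06 249.43">
  <polyline points="16.13,233.78 134.67,54.61 150.81,182.08 165.79,113.81" fill="none" stroke="#ff0000"/>
  <polyline points="55.05,188.44 51.42,81.96 154.10,212.53 103.68,23.64 49.63,10.84" fill="none" stroke="#ff0000"/>
  <polygon points="184.71,46.59 180.53,36.50 170.44,32.32 160.35,36.50 156.17,46.59 160.35,56.68 170.44,60.86 180.53,56.68" fill="none" stroke="#ff0000"/>
  <polygon points="37.19,116.26 32.30,130.70 17.96,135.88 4.97,127.90 3.11,112.76 13.78,101.87 28.95,103.43" fill="none" stroke="#ff0000"/>
  <polyline points="84.44,59.37 61.58,138.66 155.23,238.37 87.78,142.76 155.55,40.93" fill="none" stroke="#ff0000"/>
  <polygon points="81.04,34.91 145.97,34.91 145.97,102.50 81.04,102.50" fill="none" stroke="#ff0000"/>
</svg>

Each laser-on run becomes one SVG element. Flip Y back into SVG space with y_svg = 249.43 − y_machine. Every run uses S321, so all elements get stroke `#ff0000` (engrave).

Run 1: The run is open, so emit a `<polyline>` with points (Y-flipped): 16.13,233.78 134.67,54.61 150.81,182.08 165.79,113.81.

Run 2: The run is open, so emit a `<polyline>` with points (Y-flipped): 55.05,188.44 51.42,81.96 154.10,212.53 103.68,23.64 49.63,10.84.

Run 3: The run returns to its start, so emit a `<polygon>` with points (Y-flipped): 184.71,46.59 180.53,36.50 170.44,32.32 160.35,36.50 156.17,46.59 160.35,56.68 170.44,60.86 180.53,56.68.

Run 4: The run returns to its start, so emit a `<polygon>` with points (Y-flipped): 37.19,116.26 32.30,130.70 17.96,135.88 4.97,127.90 3.11,112.76 13.78,101.87 28.95,103.43.

Run 5: The run is open, so emit a `<polyline>` with points (Y-flipped): 84.44,59.37 61.58,138.66 155.23,238.37 87.78,142.76 155.55,40.93.

Run 6: The run returns to its start, so emit a `<polygon>` with points (Y-flipped): 81.04,34.91 145.97,34.91 145.97,102.50 81.04,102.50.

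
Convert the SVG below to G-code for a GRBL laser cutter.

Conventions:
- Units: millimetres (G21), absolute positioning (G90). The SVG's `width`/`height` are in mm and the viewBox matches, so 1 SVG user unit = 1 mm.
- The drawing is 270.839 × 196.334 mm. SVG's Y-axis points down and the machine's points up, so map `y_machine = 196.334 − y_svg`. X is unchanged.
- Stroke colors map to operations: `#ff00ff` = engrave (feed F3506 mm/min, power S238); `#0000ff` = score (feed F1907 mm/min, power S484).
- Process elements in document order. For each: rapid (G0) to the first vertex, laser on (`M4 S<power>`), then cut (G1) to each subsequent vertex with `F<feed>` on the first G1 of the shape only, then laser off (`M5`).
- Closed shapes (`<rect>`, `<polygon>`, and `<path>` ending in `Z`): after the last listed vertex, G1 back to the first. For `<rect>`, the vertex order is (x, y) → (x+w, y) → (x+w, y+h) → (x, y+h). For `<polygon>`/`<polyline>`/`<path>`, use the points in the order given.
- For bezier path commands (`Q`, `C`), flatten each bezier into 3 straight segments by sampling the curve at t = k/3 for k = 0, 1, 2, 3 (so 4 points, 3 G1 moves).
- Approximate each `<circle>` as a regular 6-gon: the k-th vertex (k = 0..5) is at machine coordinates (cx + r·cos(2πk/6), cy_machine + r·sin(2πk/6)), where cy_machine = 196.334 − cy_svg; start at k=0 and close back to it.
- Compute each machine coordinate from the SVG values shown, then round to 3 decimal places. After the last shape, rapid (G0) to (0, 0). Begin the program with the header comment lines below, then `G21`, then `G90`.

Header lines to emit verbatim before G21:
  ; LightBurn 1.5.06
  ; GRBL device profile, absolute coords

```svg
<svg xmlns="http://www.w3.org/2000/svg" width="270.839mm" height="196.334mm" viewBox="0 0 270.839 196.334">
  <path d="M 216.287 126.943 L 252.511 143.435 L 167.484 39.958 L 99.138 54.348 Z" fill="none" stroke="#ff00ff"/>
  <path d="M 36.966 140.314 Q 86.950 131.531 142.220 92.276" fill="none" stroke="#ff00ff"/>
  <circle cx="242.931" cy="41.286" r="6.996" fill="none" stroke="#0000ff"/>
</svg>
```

viewBox `0 0 270.839 196.334` with mm width/height → 1 unit = 1 mm. Flip: y_m = 196.334 − y_svg.

**Shape 1** — `<path>` closed polygon, stroke `#ff00ff` → engrave (S238, F3506). Machine vertices: (216.287,69.391) → (252.511,52.899) → (167.484,156.376) → (99.138,141.986) → (216.287,69.391). Closed: final G1 returns to the first vertex.

**Shape 2** — `<path>` quadratic bezier, stroke `#ff00ff` → engrave (S238, F3506). Control points (SVG): P0=(36.966,140.314), P1=(86.950,131.531), P2=(142.220,92.276); sampled at t=k/3. Machine vertices: (36.966,56.020) → (70.876,65.261) → (105.961,81.274) → (142.220,104.058). Open path.

**Shape 3** — `<circle>` circle, stroke `#0000ff` → score (S484, F1907). Machine vertices: (249.927,155.048) → (246.429,161.107) → (239.433,161.107) → (235.935,155.048) → (239.433,148.989) → (246.429,148.989) → (249.927,155.048). Closed: final G1 returns to the first vertex.

; LightBurn 1.5.06
; GRBL device profile, absolute coords
G21
G90
G0 X216.287 Y69.391
M4 S238
G1 X252.511 Y52.899 F3506
G1 X167.484 Y156.376
G1 X99.138 Y141.986
G1 X216.287 Y69.391
M5
G0 X36.966 Y56.020
M4 S238
G1 X70.876 Y65.261 F3506
G1 X105.961 Y81.274
G1 X142.220 Y104.058
M5
G0 X249.927 Y155.048
M4 S484
G1 X246.429 Y161.107 F1907
G1 X239.433 Y161.107
G1 X235.935 Y155.048
G1 X239.433 Y148.989
G1 X246.429 Y148.989
G1 X249.927 Y155.048
M5
G0 X0.000 Y0.000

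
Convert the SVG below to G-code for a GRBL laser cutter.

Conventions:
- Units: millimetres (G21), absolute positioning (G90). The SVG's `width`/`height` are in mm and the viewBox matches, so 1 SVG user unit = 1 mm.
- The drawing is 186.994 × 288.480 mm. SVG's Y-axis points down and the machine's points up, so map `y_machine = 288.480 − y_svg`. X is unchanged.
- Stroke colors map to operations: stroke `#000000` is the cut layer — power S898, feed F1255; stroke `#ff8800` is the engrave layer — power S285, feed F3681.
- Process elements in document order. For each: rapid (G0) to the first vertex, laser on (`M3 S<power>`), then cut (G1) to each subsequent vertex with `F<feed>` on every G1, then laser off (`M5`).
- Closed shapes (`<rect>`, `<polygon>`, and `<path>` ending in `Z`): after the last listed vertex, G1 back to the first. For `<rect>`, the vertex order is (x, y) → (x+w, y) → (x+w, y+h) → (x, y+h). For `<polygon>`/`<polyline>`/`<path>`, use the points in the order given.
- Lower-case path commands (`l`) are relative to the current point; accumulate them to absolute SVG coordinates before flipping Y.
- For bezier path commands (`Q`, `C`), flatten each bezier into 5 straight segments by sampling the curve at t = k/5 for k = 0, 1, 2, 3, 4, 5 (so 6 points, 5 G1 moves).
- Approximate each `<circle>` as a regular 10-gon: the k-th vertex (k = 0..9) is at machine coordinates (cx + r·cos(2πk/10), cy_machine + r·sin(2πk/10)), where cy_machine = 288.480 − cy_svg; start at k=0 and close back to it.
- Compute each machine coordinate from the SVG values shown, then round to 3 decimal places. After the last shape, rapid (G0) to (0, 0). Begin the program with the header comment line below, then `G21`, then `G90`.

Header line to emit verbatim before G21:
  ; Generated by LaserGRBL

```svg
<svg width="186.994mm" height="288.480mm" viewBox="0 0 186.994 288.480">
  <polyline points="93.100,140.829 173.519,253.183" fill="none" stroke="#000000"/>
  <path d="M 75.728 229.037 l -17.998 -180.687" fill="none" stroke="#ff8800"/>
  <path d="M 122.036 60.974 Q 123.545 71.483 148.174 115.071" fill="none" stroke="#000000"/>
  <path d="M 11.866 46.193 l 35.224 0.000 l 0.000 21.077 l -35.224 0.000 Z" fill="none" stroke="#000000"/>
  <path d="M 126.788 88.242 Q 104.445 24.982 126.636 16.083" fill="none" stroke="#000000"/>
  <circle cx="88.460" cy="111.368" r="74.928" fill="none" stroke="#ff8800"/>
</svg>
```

viewBox `0 0 186.994 288.480` with mm width/height → 1 unit = 1 mm. Flip: y_m = 288.480 − y_svg.

**Shape 1** — `<polyline>` line segment, stroke `#000000` → cut (S898, F1255). Machine vertices: (93.100,147.651) → (173.519,35.297). Open path.

**Shape 2** — `<path>` line segment, stroke `#ff8800` → engrave (S285, F3681). Machine vertices: (75.728,59.443) → (57.730,240.130). Open path.

**Shape 3** — `<path>` quadratic bezier, stroke `#000000` → cut (S898, F1255). Control points (SVG): P0=(122.036,60.974), P1=(123.545,71.483), P2=(148.174,115.071); sampled at t=k/5. Machine vertices: (122.036,227.506) → (123.564,221.979) → (126.942,213.806) → (132.170,202.987) → (139.247,189.521) → (148.174,173.409). Open path.

**Shape 4** — `<path>` rectangle, stroke `#000000` → cut (S898, F1255). Machine vertices: (11.866,242.287) → (47.090,242.287) → (47.090,221.210) → (11.866,221.210) → (11.866,242.287). Closed: final G1 returns to the first vertex.

**Shape 5** — `<path>` quadratic bezier, stroke `#000000` → cut (S898, F1255). Control points (SVG): P0=(126.788,88.242), P1=(104.445,24.982), P2=(126.636,16.083); sampled at t=k/5. Machine vertices: (126.788,200.238) → (119.632,223.368) → (116.039,242.148) → (116.009,256.580) → (119.541,266.663) → (126.636,272.397). Open path.

**Shape 6** — `<circle>` circle, stroke `#ff8800` → engrave (S285, F3681). Machine vertices: (163.388,177.112) → (149.078,221.154) → (111.614,248.373) → (65.306,248.373) → (27.842,221.154) → (13.532,177.112) → (27.842,133.070) → (65.306,105.851) → (111.614,105.851) → (149.078,133.070) → (163.388,177.112). Closed: final G1 returns to the first vertex.

; Generated by LaserGRBL
G21
G90
G0 X93.100 Y147.651
M3 S898
G1 X173.519 Y35.297 F1255
M5
G0 X75.728 Y59.443
M3 S285
G1 X57.730 Y240.130 F3681
M5
G0 X122.036 Y227.506
M3 S898
G1 X123.564 Y221.979 F1255
G1 X126.942 Y213.806 F1255
G1 X132.170 Y202.987 F1255
G1 X139.247 Y189.521 F1255
G1 X148.174 Y173.409 F1255
M5
G0 X11.866 Y242.287
M3 S898
G1 X47.090 Y242.287 F1255
G1 X47.090 Y221.210 F1255
G1 X11.866 Y221.210 F1255
G1 X11.866 Y242.287 F1255
M5
G0 X126.788 Y200.238
M3 S898
G1 X119.632 Y223.368 F1255
G1 X116.039 Y242.148 F1255
G1 X116.009 Y256.580 F1255
G1 X119.541 Y266.663 F1255
G1 X126.636 Y272.397 F1255
M5
G0 X163.388 Y177.112
M3 S285
G1 X149.078 Y221.154 F3681
G1 X111.614 Y248.373 F3681
G1 X65.306 Y248.373 F3681
G1 X27.842 Y221.154 F3681
G1 X13.532 Y177.112 F3681
G1 X27.842 Y133.070 F3681
G1 X65.306 Y105.851 F3681
G1 X111.614 Y105.851 F3681
G1 X149.078 Y133.070 F3681
G1 X163.388 Y177.112 F3681
M5
G0 X0.000 Y0.000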